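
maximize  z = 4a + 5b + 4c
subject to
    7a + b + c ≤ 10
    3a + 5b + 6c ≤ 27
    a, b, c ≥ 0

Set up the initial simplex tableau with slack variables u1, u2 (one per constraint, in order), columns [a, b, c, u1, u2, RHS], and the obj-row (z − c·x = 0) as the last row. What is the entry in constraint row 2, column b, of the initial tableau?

Constraint 2 has coefficient 5 on b.

5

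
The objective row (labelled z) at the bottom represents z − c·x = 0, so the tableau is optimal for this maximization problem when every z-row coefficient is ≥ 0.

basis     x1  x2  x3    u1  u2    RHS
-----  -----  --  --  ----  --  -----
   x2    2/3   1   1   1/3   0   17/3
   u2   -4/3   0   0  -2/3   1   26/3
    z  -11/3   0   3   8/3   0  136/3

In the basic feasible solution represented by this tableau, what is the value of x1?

0

x1 is not in the basis, so in the current basic feasible solution x1 = 0.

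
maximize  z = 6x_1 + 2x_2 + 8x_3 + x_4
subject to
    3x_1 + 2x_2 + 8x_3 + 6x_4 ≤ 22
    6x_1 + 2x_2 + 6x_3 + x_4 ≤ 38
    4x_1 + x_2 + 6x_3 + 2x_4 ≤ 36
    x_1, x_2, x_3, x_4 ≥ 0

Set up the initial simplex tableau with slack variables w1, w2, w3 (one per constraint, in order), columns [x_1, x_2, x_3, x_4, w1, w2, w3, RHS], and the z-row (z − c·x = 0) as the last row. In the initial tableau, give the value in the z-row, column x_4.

-1

The z-row carries the negated objective coefficients: the x_4 entry is -1.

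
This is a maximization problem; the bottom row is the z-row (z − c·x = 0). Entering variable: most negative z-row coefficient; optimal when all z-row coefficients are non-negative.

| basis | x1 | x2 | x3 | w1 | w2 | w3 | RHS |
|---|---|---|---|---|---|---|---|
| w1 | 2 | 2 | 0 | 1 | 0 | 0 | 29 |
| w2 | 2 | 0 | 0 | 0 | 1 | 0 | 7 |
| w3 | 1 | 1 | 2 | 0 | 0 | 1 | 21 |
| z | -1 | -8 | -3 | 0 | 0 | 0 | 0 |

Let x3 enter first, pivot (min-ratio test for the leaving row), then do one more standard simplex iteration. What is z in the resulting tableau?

503/4

Ratio test on column x3 — row 1: entry 0 ≤ 0; row 2: entry 0 ≤ 0; row 3: 21/2 = 21/2. Minimum is 21/2 at row 3 (w3 leaves); pivot element 2.
Pivot on row 3; the z-row RHS becomes 0 − (-3)·(21/2) = 63/2.
Next entering variable (most negative z-row entry -13/2): x2.
Ratio test on column x2 — row 1: 29/2 = 29/2; row 2: entry 0 ≤ 0; row 3: (21/2)/(1/2) = 21. Minimum is 29/2 at row 1 (w1 leaves); pivot element 2.
After the second pivot the z-row RHS is 63/2 − (-13/2)·(29/2) = 503/4.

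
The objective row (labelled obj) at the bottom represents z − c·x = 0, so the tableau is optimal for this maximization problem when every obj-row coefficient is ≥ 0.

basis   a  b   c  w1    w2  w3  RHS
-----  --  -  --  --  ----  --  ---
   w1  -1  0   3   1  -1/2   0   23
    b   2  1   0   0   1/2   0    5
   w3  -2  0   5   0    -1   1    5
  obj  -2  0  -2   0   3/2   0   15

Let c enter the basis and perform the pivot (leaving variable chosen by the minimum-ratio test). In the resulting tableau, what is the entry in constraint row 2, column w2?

1/2

Ratio test on column c — row 1: 23/3 = 23/3; row 2: entry 0 ≤ 0; row 3: 5/5 = 1. Minimum is 1 at row 3 (w3 leaves); pivot element 5.
Divide row 3 by 5; eliminate column c from the other rows.
Row 2 update in column w2: 1/2 − 0·(-1/5) = 1/2.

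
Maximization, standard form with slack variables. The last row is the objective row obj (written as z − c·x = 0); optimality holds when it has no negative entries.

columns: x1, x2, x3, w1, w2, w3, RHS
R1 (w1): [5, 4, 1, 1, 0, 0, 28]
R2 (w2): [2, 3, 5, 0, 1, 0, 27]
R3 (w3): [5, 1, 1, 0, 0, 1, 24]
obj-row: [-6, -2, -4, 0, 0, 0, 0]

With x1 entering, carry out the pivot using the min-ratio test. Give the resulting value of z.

Ratio test on column x1 — row 1: 28/5 = 28/5; row 2: 27/2 = 27/2; row 3: 24/5 = 24/5. Minimum is 24/5 at row 3 (w3 leaves); pivot element 5.
Pivot on row 3; the obj-row RHS becomes 0 − (-6)·(24/5) = 144/5.

144/5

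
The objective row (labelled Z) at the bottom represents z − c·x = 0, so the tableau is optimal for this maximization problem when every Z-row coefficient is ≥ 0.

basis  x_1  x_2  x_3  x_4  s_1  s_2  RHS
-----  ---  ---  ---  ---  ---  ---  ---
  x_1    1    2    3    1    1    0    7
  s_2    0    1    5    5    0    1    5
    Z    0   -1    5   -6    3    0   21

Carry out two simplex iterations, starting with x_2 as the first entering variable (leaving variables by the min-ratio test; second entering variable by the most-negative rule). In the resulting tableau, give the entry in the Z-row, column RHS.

Ratio test on column x_2 — row 1: 7/2 = 7/2; row 2: 5/1 = 5. Minimum is 7/2 at row 1 (x_1 leaves); pivot element 2.
Divide row 1 by 2; eliminate column x_2 from the other rows.
Second iteration: most negative Z-row entry is -11/2 in column x_4, so x_4 enters.
Ratio test on column x_4 — row 1: (7/2)/(1/2) = 7; row 2: (3/2)/(9/2) = 1/3. Minimum is 1/3 at row 2 (s_2 leaves); pivot element 9/2.
Divide row 2 by 9/2; eliminate column x_4 from the other rows.
After both pivots, the entry at the Z-row, column RHS is 79/3.

79/3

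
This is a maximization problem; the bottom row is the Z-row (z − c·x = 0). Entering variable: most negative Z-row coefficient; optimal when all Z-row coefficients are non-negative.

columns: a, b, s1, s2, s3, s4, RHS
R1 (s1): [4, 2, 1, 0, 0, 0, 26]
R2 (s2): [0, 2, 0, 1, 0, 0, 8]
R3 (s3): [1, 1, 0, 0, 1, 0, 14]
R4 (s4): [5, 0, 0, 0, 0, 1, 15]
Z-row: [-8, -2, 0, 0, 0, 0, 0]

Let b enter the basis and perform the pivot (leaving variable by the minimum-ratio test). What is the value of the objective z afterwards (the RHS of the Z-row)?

8

Ratio test on column b — row 1: 26/2 = 13; row 2: 8/2 = 4; row 3: 14/1 = 14; row 4: entry 0 ≤ 0. Minimum is 4 at row 2 (s2 leaves); pivot element 2.
Pivot on row 2; the Z-row RHS becomes 0 − (-2)·4 = 8.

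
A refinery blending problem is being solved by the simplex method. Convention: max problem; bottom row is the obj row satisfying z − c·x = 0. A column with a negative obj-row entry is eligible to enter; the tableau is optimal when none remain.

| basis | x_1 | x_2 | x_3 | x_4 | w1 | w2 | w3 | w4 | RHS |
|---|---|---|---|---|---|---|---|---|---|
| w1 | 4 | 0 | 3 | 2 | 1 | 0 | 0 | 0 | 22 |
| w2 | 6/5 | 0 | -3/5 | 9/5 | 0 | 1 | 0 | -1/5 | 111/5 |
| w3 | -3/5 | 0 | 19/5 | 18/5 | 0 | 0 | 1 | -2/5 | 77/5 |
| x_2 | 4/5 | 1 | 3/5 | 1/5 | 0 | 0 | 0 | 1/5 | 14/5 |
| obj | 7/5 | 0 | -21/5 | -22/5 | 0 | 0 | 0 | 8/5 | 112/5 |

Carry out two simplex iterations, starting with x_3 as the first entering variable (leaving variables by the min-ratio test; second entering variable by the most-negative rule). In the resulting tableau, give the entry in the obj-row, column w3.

Ratio test on column x_3 — row 1: 22/3 = 22/3; row 2: entry -3/5 ≤ 0; row 3: (77/5)/(19/5) = 77/19; row 4: (14/5)/(3/5) = 14/3. Minimum is 77/19 at row 3 (w3 leaves); pivot element 19/5.
Divide row 3 by 19/5; eliminate column x_3 from the other rows.
Second iteration: most negative obj-row entry is -8/19 in column x_4, so x_4 enters.
Ratio test on column x_4 — row 1: entry -16/19 ≤ 0; row 2: (468/19)/(45/19) = 52/5; row 3: (77/19)/(18/19) = 77/18; row 4: entry -7/19 ≤ 0. Minimum is 77/18 at row 3 (x_3 leaves); pivot element 18/19.
Divide row 3 by 18/19; eliminate column x_4 from the other rows.
After both pivots, the entry at the obj-row, column w3 is 11/9.

11/9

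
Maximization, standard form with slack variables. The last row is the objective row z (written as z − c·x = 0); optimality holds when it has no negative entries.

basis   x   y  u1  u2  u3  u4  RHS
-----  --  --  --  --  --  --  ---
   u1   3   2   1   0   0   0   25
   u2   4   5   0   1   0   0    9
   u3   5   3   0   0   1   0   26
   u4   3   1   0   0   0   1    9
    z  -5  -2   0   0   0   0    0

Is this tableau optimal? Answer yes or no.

The z-row has a negative entry -5 in column x, so it is not optimal.

no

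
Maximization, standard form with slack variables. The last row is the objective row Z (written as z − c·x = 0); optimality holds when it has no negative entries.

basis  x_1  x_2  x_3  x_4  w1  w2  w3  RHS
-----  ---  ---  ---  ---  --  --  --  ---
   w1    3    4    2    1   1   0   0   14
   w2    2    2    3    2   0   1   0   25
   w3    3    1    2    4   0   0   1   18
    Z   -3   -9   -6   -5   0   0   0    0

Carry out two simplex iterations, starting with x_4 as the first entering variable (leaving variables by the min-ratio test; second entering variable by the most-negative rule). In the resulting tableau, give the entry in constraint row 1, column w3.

-1/15

Ratio test on column x_4 — row 1: 14/1 = 14; row 2: 25/2 = 25/2; row 3: 18/4 = 9/2. Minimum is 9/2 at row 3 (w3 leaves); pivot element 4.
Divide row 3 by 4; eliminate column x_4 from the other rows.
Second iteration: most negative Z-row entry is -31/4 in column x_2, so x_2 enters.
Ratio test on column x_2 — row 1: (19/2)/(15/4) = 38/15; row 2: 16/(3/2) = 32/3; row 3: (9/2)/(1/4) = 18. Minimum is 38/15 at row 1 (w1 leaves); pivot element 15/4.
Divide row 1 by 15/4; eliminate column x_2 from the other rows.
After both pivots, the entry at constraint row 1, column w3 is -1/15.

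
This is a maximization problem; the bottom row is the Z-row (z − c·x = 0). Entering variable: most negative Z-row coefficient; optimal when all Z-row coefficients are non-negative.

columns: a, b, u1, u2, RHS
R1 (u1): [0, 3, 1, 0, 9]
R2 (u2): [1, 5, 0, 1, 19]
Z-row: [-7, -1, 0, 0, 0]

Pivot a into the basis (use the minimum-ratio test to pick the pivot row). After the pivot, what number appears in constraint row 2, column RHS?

19

Ratio test on column a — row 1: entry 0 ≤ 0; row 2: 19/1 = 19. Minimum is 19 at row 2 (u2 leaves); pivot element 1.
Divide row 2 by 1; eliminate column a from the other rows.
In the new row 2, the RHS entry is the old entry divided by the pivot: 19/1 = 19.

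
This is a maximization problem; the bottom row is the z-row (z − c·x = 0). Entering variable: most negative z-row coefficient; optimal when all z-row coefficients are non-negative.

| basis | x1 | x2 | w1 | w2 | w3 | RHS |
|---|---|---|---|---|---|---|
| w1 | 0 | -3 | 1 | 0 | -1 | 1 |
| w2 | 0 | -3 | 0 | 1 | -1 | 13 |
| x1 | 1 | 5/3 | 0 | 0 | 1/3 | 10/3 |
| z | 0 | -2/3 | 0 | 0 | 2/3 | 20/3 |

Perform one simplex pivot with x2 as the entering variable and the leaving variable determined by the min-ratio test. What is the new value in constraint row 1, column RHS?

7

Ratio test on column x2 — row 1: entry -3 ≤ 0; row 2: entry -3 ≤ 0; row 3: (10/3)/(5/3) = 2. Minimum is 2 at row 3 (x1 leaves); pivot element 5/3.
Divide row 3 by 5/3; eliminate column x2 from the other rows.
Row 1 update in column RHS: 1 − (-3)·2 = 7.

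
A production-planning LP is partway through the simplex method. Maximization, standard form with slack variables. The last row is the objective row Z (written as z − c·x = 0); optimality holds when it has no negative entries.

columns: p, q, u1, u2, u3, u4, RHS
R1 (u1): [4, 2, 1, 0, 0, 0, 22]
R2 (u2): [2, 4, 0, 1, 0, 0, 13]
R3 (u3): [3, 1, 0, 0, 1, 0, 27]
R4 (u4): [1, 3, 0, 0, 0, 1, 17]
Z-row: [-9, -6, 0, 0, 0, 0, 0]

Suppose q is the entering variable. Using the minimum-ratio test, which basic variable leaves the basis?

u2

Column q entries and ratios — u1: 22/2 = 11; u2: 13/4 = 13/4; u3: 27/1 = 27; u4: 17/3 = 17/3.
Smallest ratio is 13/4 in the row of u2, so u2 leaves.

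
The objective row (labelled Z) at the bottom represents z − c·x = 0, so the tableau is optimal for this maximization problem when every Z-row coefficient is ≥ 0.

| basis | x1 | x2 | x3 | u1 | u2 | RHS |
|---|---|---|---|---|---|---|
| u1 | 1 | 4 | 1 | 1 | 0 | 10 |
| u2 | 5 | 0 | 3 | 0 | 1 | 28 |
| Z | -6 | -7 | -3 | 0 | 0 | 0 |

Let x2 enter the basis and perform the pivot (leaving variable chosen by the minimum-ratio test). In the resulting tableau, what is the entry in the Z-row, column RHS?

Ratio test on column x2 — row 1: 10/4 = 5/2; row 2: entry 0 ≤ 0. Minimum is 5/2 at row 1 (u1 leaves); pivot element 4.
Divide row 1 by 4; eliminate column x2 from the other rows.
Z-row update in column RHS: 0 − (-7)·(5/2) = 35/2.

35/2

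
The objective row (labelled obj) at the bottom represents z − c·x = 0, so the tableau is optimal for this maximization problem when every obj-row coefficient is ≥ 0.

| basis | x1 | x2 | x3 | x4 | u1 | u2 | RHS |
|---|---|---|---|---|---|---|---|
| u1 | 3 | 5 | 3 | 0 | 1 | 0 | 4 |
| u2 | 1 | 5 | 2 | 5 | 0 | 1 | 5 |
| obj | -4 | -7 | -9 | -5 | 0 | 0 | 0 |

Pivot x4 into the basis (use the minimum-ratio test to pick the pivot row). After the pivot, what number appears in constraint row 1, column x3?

3

Ratio test on column x4 — row 1: entry 0 ≤ 0; row 2: 5/5 = 1. Minimum is 1 at row 2 (u2 leaves); pivot element 5.
Divide row 2 by 5; eliminate column x4 from the other rows.
Row 1 update in column x3: 3 − 0·(2/5) = 3.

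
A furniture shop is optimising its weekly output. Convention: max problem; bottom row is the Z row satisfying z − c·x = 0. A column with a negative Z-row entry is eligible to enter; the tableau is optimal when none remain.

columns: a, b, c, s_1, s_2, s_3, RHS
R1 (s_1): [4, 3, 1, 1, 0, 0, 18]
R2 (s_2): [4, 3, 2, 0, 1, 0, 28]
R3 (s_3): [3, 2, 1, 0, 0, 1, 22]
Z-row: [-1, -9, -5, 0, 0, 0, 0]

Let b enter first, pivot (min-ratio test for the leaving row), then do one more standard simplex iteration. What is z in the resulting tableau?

Ratio test on column b — row 1: 18/3 = 6; row 2: 28/3 = 28/3; row 3: 22/2 = 11. Minimum is 6 at row 1 (s_1 leaves); pivot element 3.
Pivot on row 1; the Z-row RHS becomes 0 − (-9)·6 = 54.
Next entering variable (most negative Z-row entry -2): c.
Ratio test on column c — row 1: 6/(1/3) = 18; row 2: 10/1 = 10; row 3: 10/(1/3) = 30. Minimum is 10 at row 2 (s_2 leaves); pivot element 1.
After the second pivot the Z-row RHS is 54 − (-2)·10 = 74.

74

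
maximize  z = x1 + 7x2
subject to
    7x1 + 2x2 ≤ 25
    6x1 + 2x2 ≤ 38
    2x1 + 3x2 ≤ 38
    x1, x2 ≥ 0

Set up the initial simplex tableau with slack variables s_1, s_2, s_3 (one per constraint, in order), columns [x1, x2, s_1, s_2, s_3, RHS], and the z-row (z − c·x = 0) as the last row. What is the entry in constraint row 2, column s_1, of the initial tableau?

Slack s_1 belongs to constraint 1; its column is the unit vector e_1, so the entry in row 2 is 0.

0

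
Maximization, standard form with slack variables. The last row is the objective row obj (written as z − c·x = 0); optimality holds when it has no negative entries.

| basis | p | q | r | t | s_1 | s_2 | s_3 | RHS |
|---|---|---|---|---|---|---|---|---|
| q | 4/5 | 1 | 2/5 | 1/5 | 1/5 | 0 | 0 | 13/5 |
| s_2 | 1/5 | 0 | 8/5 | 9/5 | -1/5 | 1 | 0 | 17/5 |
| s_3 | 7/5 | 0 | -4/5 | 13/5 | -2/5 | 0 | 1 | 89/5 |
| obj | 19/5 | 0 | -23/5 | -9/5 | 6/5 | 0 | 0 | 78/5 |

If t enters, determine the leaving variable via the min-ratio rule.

Column t entries and ratios — q: (13/5)/(1/5) = 13; s_2: (17/5)/(9/5) = 17/9; s_3: (89/5)/(13/5) = 89/13.
Smallest ratio is 17/9 in the row of s_2, so s_2 leaves.

s_2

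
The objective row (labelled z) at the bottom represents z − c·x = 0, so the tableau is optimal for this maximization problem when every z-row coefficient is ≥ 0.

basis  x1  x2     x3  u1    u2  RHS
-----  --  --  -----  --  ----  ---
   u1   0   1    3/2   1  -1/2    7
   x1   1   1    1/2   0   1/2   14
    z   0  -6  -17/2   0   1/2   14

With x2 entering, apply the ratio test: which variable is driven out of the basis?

u1

Column x2 entries and ratios — u1: 7/1 = 7; x1: 14/1 = 14.
Smallest ratio is 7 in the row of u1, so u1 leaves.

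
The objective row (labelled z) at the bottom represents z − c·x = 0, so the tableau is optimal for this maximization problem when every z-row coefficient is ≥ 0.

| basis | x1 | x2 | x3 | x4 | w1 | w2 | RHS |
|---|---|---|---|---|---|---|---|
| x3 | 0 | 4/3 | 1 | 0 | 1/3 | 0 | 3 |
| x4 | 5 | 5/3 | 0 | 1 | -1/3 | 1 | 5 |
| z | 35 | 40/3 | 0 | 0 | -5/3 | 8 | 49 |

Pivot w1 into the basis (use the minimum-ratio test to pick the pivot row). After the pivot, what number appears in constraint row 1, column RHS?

Ratio test on column w1 — row 1: 3/(1/3) = 9; row 2: entry -1/3 ≤ 0. Minimum is 9 at row 1 (x3 leaves); pivot element 1/3.
Divide row 1 by 1/3; eliminate column w1 from the other rows.
In the new row 1, the RHS entry is the old entry divided by the pivot: 3/(1/3) = 9.

9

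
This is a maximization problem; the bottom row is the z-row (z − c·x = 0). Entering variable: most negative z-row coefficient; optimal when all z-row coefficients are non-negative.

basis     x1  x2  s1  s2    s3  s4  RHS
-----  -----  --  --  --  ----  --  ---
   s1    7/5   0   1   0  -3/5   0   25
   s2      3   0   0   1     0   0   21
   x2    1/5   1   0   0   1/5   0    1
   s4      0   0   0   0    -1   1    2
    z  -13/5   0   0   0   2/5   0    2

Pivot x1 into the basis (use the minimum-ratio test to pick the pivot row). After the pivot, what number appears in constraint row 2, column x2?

Ratio test on column x1 — row 1: 25/(7/5) = 125/7; row 2: 21/3 = 7; row 3: 1/(1/5) = 5; row 4: entry 0 ≤ 0. Minimum is 5 at row 3 (x2 leaves); pivot element 1/5.
Divide row 3 by 1/5; eliminate column x1 from the other rows.
Row 2 update in column x2: 0 − 3·5 = -15.

-15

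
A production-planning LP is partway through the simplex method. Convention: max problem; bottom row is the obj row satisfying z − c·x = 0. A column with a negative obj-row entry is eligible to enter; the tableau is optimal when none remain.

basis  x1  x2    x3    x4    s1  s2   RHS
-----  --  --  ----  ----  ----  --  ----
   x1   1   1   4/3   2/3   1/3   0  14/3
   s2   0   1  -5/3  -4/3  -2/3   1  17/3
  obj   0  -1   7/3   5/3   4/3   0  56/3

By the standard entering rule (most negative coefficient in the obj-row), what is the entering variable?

x2

Negative obj-row entries: x2: -1.
The most negative is -1 in column x2, so x2 enters.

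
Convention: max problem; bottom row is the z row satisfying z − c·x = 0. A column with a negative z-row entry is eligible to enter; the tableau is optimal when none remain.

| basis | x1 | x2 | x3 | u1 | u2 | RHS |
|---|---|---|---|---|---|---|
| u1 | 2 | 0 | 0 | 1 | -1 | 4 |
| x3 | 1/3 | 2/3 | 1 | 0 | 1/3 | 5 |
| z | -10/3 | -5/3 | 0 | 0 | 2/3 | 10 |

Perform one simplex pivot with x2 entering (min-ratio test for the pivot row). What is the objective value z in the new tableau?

45/2

Ratio test on column x2 — row 1: entry 0 ≤ 0; row 2: 5/(2/3) = 15/2. Minimum is 15/2 at row 2 (x3 leaves); pivot element 2/3.
Pivot on row 2; the z-row RHS becomes 10 − (-5/3)·(15/2) = 45/2.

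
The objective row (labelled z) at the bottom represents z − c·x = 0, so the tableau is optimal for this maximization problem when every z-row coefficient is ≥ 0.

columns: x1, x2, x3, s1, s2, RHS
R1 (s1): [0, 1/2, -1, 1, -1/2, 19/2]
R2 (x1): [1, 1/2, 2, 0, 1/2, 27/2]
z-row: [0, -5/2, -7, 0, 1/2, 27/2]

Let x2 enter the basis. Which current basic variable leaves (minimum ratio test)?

s1

Column x2 entries and ratios — s1: (19/2)/(1/2) = 19; x1: (27/2)/(1/2) = 27.
Smallest ratio is 19 in the row of s1, so s1 leaves.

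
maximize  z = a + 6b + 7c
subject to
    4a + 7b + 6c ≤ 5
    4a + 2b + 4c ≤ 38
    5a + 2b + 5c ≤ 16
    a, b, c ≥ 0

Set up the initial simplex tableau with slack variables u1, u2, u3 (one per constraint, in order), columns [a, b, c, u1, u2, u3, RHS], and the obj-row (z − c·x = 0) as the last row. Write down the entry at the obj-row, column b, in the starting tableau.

The obj-row carries the negated objective coefficients: the b entry is -6.

-6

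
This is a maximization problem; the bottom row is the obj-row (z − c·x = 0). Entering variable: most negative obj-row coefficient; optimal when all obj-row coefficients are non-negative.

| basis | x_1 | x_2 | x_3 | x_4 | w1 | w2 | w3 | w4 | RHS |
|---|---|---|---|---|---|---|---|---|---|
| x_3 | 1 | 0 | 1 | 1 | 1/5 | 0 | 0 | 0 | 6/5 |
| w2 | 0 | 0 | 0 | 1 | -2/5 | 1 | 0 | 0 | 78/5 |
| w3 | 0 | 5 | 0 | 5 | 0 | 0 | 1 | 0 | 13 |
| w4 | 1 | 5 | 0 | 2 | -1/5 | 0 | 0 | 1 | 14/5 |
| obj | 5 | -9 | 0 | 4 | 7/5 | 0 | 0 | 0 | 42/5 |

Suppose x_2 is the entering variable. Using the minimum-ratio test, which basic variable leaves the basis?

w4

Column x_2 entries and ratios — x_3: 0 ≤ 0, skip; w2: 0 ≤ 0, skip; w3: 13/5 = 13/5; w4: (14/5)/5 = 14/25.
Smallest ratio is 14/25 in the row of w4, so w4 leaves.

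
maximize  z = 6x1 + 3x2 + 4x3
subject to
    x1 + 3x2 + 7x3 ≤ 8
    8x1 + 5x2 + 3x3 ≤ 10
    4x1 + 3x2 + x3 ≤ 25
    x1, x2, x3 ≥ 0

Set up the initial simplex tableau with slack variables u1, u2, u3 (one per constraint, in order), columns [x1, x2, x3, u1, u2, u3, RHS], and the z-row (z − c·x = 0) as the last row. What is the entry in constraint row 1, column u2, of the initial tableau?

0

Slack u2 belongs to constraint 2; its column is the unit vector e_2, so the entry in row 1 is 0.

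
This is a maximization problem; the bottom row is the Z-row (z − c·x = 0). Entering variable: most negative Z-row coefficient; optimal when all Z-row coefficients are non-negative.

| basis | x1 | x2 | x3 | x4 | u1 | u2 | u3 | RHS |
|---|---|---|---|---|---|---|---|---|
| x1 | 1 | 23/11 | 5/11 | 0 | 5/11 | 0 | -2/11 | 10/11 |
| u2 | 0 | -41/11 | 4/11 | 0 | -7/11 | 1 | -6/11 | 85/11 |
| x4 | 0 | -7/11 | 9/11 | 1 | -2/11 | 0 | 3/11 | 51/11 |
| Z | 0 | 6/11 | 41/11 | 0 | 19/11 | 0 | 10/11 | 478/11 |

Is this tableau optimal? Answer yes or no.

yes

Every Z-row coefficient is ≥ 0, so the tableau is optimal.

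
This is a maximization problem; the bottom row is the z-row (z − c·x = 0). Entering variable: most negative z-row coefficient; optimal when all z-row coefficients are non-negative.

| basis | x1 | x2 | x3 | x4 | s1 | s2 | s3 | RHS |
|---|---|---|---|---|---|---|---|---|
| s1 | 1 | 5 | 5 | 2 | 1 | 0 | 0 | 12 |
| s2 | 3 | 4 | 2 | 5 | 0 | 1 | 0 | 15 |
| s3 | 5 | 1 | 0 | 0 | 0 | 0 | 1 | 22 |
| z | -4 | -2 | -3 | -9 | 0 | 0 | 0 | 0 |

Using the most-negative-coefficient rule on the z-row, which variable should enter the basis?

x4

Negative z-row entries: x1: -4, x2: -2, x3: -3, x4: -9.
The most negative is -9 in column x4, so x4 enters.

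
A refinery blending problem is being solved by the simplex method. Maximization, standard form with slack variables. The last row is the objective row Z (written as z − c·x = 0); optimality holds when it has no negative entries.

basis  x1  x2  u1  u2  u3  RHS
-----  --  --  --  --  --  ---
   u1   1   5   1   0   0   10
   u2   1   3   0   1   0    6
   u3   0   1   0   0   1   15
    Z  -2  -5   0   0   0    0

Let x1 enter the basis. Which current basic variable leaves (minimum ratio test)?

Column x1 entries and ratios — u1: 10/1 = 10; u2: 6/1 = 6; u3: 0 ≤ 0, skip.
Smallest ratio is 6 in the row of u2, so u2 leaves.

u2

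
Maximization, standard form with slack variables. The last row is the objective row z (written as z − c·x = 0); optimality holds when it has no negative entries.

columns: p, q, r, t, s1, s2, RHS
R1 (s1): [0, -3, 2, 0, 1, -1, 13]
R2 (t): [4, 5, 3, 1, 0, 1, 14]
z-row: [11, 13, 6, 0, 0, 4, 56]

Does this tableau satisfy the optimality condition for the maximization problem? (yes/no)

Every z-row coefficient is ≥ 0, so the tableau is optimal.

yes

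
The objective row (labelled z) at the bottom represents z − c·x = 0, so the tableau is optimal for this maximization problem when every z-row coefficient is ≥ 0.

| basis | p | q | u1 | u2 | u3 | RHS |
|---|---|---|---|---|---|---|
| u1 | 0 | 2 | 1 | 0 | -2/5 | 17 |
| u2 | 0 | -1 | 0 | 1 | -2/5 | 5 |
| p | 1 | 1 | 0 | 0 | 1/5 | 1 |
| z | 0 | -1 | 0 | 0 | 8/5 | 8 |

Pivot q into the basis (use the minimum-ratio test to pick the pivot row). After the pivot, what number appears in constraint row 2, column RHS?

Ratio test on column q — row 1: 17/2 = 17/2; row 2: entry -1 ≤ 0; row 3: 1/1 = 1. Minimum is 1 at row 3 (p leaves); pivot element 1.
Divide row 3 by 1; eliminate column q from the other rows.
Row 2 update in column RHS: 5 − (-1)·1 = 6.

6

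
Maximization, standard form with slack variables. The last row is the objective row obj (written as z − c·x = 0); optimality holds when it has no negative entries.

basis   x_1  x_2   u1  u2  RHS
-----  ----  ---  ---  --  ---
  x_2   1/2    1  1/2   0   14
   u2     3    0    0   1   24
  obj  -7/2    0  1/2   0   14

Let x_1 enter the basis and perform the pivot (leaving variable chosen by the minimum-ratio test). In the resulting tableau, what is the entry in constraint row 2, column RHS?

Ratio test on column x_1 — row 1: 14/(1/2) = 28; row 2: 24/3 = 8. Minimum is 8 at row 2 (u2 leaves); pivot element 3.
Divide row 2 by 3; eliminate column x_1 from the other rows.
In the new row 2, the RHS entry is the old entry divided by the pivot: 24/3 = 8.

8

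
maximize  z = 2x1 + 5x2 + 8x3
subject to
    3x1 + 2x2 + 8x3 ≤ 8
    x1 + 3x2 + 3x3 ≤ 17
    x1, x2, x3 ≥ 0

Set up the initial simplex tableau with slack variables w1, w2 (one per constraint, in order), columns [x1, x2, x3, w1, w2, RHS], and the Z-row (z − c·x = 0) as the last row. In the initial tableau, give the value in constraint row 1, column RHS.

The RHS of constraint 1 is b_1 = 8.

8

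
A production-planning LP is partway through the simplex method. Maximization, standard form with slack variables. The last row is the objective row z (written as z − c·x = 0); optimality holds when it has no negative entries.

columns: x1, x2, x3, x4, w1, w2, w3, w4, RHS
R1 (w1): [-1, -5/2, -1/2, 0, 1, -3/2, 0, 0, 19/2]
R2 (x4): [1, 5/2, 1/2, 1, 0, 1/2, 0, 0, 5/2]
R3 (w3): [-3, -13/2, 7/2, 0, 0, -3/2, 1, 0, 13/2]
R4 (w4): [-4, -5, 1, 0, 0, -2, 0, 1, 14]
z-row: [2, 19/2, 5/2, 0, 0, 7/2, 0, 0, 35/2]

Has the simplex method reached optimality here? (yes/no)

yes

Every z-row coefficient is ≥ 0, so the tableau is optimal.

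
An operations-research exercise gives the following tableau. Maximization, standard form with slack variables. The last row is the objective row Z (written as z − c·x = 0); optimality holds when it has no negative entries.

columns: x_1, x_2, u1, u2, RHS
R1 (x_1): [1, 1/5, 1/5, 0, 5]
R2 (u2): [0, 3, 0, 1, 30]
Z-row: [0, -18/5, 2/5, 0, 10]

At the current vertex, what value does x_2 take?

x_2 is not in the basis, so in the current basic feasible solution x_2 = 0.

0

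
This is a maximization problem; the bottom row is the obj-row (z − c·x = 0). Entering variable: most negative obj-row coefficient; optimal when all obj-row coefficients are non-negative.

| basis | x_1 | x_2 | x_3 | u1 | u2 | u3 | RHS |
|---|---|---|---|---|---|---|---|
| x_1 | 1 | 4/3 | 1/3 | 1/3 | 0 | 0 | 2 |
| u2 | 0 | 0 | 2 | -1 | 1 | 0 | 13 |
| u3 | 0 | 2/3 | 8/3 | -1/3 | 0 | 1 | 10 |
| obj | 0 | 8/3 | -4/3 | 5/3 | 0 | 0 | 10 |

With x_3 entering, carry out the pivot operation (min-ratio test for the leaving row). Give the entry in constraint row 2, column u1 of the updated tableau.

Ratio test on column x_3 — row 1: 2/(1/3) = 6; row 2: 13/2 = 13/2; row 3: 10/(8/3) = 15/4. Minimum is 15/4 at row 3 (u3 leaves); pivot element 8/3.
Divide row 3 by 8/3; eliminate column x_3 from the other rows.
Row 2 update in column u1: -1 − 2·(-1/8) = -3/4.

-3/4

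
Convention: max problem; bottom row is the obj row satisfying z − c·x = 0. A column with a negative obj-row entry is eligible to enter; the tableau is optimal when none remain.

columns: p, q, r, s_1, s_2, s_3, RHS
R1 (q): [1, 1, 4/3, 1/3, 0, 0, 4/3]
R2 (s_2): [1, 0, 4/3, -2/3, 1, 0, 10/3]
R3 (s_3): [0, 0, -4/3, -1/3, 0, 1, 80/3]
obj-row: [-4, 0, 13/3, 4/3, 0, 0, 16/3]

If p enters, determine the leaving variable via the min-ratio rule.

q

Column p entries and ratios — q: (4/3)/1 = 4/3; s_2: (10/3)/1 = 10/3; s_3: 0 ≤ 0, skip.
Smallest ratio is 4/3 in the row of q, so q leaves.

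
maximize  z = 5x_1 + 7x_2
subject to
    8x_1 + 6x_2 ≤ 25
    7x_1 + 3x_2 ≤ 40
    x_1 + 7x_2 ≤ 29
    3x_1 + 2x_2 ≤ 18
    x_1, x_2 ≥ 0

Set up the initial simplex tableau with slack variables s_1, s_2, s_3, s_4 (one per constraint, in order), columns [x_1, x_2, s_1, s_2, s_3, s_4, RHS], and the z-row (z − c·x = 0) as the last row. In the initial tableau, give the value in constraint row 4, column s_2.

0

Slack s_2 belongs to constraint 2; its column is the unit vector e_2, so the entry in row 4 is 0.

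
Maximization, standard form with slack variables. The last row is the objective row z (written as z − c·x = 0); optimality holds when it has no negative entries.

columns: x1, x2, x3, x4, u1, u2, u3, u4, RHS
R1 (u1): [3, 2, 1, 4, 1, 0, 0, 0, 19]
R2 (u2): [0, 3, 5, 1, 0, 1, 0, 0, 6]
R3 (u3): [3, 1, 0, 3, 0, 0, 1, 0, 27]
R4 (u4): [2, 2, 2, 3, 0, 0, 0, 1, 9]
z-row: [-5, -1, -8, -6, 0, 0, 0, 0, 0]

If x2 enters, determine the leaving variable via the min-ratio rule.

u2

Column x2 entries and ratios — u1: 19/2 = 19/2; u2: 6/3 = 2; u3: 27/1 = 27; u4: 9/2 = 9/2.
Smallest ratio is 2 in the row of u2, so u2 leaves.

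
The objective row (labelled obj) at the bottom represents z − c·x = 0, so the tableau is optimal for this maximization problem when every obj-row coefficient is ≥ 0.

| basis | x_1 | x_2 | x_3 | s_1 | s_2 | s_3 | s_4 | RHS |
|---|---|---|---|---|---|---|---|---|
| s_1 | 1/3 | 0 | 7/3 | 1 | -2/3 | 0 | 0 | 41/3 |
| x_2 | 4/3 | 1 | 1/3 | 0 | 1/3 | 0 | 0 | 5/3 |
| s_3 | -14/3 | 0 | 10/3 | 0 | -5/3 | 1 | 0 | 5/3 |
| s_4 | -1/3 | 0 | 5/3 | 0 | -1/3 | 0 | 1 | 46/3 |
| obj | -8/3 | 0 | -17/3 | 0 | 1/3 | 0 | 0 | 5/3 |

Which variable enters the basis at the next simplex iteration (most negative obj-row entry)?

x_3

Negative obj-row entries: x_1: -8/3, x_3: -17/3.
The most negative is -17/3 in column x_3, so x_3 enters.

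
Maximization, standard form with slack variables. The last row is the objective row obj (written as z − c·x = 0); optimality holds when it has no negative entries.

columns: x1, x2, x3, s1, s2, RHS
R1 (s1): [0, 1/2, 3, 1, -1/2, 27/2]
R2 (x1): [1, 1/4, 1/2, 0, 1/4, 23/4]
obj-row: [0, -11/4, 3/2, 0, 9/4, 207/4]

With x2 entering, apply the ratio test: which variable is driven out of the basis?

x1

Column x2 entries and ratios — s1: (27/2)/(1/2) = 27; x1: (23/4)/(1/4) = 23.
Smallest ratio is 23 in the row of x1, so x1 leaves.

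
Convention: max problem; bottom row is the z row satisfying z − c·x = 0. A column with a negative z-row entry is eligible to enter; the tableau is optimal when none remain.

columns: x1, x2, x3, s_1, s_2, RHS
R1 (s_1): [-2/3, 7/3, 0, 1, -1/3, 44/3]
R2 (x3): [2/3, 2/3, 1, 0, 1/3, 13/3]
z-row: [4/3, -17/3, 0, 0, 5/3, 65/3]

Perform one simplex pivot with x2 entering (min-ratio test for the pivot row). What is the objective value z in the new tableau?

401/7

Ratio test on column x2 — row 1: (44/3)/(7/3) = 44/7; row 2: (13/3)/(2/3) = 13/2. Minimum is 44/7 at row 1 (s_1 leaves); pivot element 7/3.
Pivot on row 1; the z-row RHS becomes 65/3 − (-17/3)·(44/7) = 401/7.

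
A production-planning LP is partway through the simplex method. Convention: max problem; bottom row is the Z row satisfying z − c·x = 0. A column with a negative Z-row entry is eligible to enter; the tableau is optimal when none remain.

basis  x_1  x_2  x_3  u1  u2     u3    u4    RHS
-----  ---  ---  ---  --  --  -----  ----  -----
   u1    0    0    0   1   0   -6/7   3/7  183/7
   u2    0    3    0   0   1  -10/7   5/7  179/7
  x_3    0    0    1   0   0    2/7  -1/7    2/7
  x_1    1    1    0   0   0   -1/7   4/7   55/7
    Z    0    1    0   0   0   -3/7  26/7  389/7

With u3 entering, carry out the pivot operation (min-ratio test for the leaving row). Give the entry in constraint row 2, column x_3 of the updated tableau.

Ratio test on column u3 — row 1: entry -6/7 ≤ 0; row 2: entry -10/7 ≤ 0; row 3: (2/7)/(2/7) = 1; row 4: entry -1/7 ≤ 0. Minimum is 1 at row 3 (x_3 leaves); pivot element 2/7.
Divide row 3 by 2/7; eliminate column u3 from the other rows.
Row 2 update in column x_3: 0 − (-10/7)·(7/2) = 5.

5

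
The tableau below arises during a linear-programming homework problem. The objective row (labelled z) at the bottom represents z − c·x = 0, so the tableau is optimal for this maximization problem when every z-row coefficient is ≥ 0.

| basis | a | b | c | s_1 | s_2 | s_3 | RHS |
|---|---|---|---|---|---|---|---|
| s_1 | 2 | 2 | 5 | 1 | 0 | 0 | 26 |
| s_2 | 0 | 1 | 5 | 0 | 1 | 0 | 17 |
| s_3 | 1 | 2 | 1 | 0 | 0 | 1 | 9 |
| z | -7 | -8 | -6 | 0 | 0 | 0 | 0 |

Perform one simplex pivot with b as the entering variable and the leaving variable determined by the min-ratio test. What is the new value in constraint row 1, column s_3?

Ratio test on column b — row 1: 26/2 = 13; row 2: 17/1 = 17; row 3: 9/2 = 9/2. Minimum is 9/2 at row 3 (s_3 leaves); pivot element 2.
Divide row 3 by 2; eliminate column b from the other rows.
Row 1 update in column s_3: 0 − 2·(1/2) = -1.

-1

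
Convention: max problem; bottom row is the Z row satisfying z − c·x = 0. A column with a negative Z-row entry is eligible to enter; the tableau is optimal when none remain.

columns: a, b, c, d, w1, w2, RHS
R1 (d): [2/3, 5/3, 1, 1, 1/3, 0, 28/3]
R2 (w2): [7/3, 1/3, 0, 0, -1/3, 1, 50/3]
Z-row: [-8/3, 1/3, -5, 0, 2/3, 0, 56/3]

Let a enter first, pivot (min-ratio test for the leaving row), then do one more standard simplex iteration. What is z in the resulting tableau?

Ratio test on column a — row 1: (28/3)/(2/3) = 14; row 2: (50/3)/(7/3) = 50/7. Minimum is 50/7 at row 2 (w2 leaves); pivot element 7/3.
Pivot on row 2; the Z-row RHS becomes 56/3 − (-8/3)·(50/7) = 264/7.
Next entering variable (most negative Z-row entry -5): c.
Ratio test on column c — row 1: (32/7)/1 = 32/7; row 2: entry 0 ≤ 0. Minimum is 32/7 at row 1 (d leaves); pivot element 1.
After the second pivot the Z-row RHS is 264/7 − (-5)·(32/7) = 424/7.

424/7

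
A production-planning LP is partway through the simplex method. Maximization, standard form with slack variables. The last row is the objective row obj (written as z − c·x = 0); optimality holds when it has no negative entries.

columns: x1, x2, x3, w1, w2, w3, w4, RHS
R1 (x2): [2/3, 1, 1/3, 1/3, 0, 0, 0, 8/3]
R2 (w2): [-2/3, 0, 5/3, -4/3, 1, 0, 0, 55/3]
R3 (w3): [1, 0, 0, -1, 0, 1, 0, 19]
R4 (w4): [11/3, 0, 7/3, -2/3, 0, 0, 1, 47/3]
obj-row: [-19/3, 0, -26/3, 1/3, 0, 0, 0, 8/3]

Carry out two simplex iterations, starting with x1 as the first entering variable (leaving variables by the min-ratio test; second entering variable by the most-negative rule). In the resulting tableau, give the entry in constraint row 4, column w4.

Ratio test on column x1 — row 1: (8/3)/(2/3) = 4; row 2: entry -2/3 ≤ 0; row 3: 19/1 = 19; row 4: (47/3)/(11/3) = 47/11. Minimum is 4 at row 1 (x2 leaves); pivot element 2/3.
Divide row 1 by 2/3; eliminate column x1 from the other rows.
Second iteration: most negative obj-row entry is -11/2 in column x3, so x3 enters.
Ratio test on column x3 — row 1: 4/(1/2) = 8; row 2: 21/2 = 21/2; row 3: entry -1/2 ≤ 0; row 4: 1/(1/2) = 2. Minimum is 2 at row 4 (w4 leaves); pivot element 1/2.
Divide row 4 by 1/2; eliminate column x3 from the other rows.
After both pivots, the entry at constraint row 4, column w4 is 2.

2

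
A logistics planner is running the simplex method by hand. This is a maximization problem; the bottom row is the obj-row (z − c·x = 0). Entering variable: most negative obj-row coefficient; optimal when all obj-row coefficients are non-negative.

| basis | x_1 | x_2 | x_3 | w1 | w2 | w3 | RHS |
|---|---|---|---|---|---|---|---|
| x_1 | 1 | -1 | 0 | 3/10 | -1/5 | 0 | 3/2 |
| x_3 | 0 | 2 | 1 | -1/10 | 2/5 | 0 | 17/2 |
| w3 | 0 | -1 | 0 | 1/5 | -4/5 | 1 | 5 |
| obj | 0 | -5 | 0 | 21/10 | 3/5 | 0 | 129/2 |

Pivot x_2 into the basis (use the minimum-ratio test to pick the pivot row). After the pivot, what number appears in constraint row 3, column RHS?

37/4

Ratio test on column x_2 — row 1: entry -1 ≤ 0; row 2: (17/2)/2 = 17/4; row 3: entry -1 ≤ 0. Minimum is 17/4 at row 2 (x_3 leaves); pivot element 2.
Divide row 2 by 2; eliminate column x_2 from the other rows.
Row 3 update in column RHS: 5 − (-1)·(17/4) = 37/4.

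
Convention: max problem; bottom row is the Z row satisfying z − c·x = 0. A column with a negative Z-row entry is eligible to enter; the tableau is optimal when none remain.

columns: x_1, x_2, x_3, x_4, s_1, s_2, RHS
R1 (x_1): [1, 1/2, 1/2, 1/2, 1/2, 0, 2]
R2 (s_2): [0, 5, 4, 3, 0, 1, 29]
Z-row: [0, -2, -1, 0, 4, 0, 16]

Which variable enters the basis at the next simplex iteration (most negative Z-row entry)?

Negative Z-row entries: x_2: -2, x_3: -1.
The most negative is -2 in column x_2, so x_2 enters.

x_2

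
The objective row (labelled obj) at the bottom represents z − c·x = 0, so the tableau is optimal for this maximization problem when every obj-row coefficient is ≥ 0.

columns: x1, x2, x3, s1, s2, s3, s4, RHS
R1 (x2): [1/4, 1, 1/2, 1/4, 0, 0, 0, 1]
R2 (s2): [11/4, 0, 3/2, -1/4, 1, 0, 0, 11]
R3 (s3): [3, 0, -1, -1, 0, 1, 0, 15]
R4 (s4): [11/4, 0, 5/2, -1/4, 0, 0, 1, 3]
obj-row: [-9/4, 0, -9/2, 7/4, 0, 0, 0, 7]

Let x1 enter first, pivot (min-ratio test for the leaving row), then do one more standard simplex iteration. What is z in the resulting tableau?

62/5

Ratio test on column x1 — row 1: 1/(1/4) = 4; row 2: 11/(11/4) = 4; row 3: 15/3 = 5; row 4: 3/(11/4) = 12/11. Minimum is 12/11 at row 4 (s4 leaves); pivot element 11/4.
Pivot on row 4; the obj-row RHS becomes 7 − (-9/4)·(12/11) = 104/11.
Next entering variable (most negative obj-row entry -27/11): x3.
Ratio test on column x3 — row 1: (8/11)/(3/11) = 8/3; row 2: entry -1 ≤ 0; row 3: entry -41/11 ≤ 0; row 4: (12/11)/(10/11) = 6/5. Minimum is 6/5 at row 4 (x1 leaves); pivot element 10/11.
After the second pivot the obj-row RHS is 104/11 − (-27/11)·(6/5) = 62/5.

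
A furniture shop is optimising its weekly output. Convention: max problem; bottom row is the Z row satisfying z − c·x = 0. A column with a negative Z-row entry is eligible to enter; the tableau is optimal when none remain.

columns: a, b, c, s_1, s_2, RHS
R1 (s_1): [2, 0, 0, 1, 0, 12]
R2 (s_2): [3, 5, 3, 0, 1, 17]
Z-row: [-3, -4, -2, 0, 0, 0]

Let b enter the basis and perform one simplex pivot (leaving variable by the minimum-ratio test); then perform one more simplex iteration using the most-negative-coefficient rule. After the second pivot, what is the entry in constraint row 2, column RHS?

17/3

Ratio test on column b — row 1: entry 0 ≤ 0; row 2: 17/5 = 17/5. Minimum is 17/5 at row 2 (s_2 leaves); pivot element 5.
Divide row 2 by 5; eliminate column b from the other rows.
Second iteration: most negative Z-row entry is -3/5 in column a, so a enters.
Ratio test on column a — row 1: 12/2 = 6; row 2: (17/5)/(3/5) = 17/3. Minimum is 17/3 at row 2 (b leaves); pivot element 3/5.
Divide row 2 by 3/5; eliminate column a from the other rows.
After both pivots, the entry at constraint row 2, column RHS is 17/3.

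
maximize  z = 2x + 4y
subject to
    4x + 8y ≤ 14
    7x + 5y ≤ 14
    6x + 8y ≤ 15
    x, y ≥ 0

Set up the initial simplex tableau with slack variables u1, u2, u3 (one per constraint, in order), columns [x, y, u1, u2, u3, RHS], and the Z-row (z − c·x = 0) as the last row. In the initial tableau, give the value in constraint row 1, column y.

8

Constraint 1 has coefficient 8 on y.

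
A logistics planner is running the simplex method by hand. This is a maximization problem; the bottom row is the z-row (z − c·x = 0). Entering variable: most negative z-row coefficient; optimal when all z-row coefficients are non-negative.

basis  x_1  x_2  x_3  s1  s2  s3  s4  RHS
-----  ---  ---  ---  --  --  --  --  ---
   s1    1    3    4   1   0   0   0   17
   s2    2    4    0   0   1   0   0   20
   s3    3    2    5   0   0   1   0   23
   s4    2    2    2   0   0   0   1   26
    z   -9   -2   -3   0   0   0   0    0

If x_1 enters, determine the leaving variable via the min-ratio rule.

s3

Column x_1 entries and ratios — s1: 17/1 = 17; s2: 20/2 = 10; s3: 23/3 = 23/3; s4: 26/2 = 13.
Smallest ratio is 23/3 in the row of s3, so s3 leaves.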